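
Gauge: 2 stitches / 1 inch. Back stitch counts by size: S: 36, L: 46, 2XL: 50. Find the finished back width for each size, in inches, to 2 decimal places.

2/1 = 2 sts per in.
S: 36 / 2 = 18.000 → 18.00 in.
L: 46 / 2 = 23.000 → 23.00 in.
2XL: 50 / 2 = 25.000 → 25.00 in.

S 18.00 inches; L 23.00 inches; 2XL 25.00 inches.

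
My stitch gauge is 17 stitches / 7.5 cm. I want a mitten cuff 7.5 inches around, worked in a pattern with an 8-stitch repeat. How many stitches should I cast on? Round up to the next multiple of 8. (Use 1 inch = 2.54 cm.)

7.5 in = 7.5 × 2.54 = 19.05 cm.
17 / 7.5 = 2.267 sts/cm.
19.05 × 2.267 = 43.18 sts.
→ 48.

CO 48 sts.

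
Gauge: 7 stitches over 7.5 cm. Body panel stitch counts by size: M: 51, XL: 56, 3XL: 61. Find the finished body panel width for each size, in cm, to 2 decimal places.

7/7.5 = 0.933 sts per cm.
M: 51 / 0.933 = 54.643 → 54.64 cm.
XL: 56 / 0.933 = 60.000 → 60.00 cm.
3XL: 61 / 0.933 = 65.357 → 65.36 cm.

M 54.64 cm; XL 60.00 cm; 3XL 65.36 cm.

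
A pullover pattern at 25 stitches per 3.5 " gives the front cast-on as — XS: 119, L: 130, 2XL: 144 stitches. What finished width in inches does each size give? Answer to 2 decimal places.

25/3.5 = 7.143 sts per in.
XS: 119 / 7.143 = 16.660 → 16.66 in.
L: 130 / 7.143 = 18.200 → 18.20 in.
2XL: 144 / 7.143 = 20.160 → 20.16 in.

XS 16.66 inches; L 18.20 inches; 2XL 20.16 inches.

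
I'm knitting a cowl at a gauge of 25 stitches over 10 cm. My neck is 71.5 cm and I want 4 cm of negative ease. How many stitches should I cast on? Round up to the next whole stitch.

Finished = 71.5 − 4 = 67.5 cm.
25 / 10 = 2.5 sts per cm.
67.50 × 2.5 = 168.75 sts.
→ 169 sts.

169 stitches.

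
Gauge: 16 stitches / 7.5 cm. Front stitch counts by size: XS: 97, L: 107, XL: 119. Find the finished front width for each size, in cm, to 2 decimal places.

16/7.5 = 2.133 sts per cm.
XS: 97 / 2.133 = 45.469 → 45.47 cm.
L: 107 / 2.133 = 50.156 → 50.16 cm.
XL: 119 / 2.133 = 55.781 → 55.78 cm.

XS 45.47 cm; L 50.16 cm; XL 55.78 cm.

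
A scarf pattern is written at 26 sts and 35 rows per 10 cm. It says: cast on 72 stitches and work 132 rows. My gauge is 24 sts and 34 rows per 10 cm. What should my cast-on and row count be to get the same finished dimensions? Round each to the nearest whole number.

Stitches: 72 × 24/26 = 66.46 → 66.
Rows: 132 × 34/35 = 128.23 → 128.

Cast on 66 stitches; work 128 rows.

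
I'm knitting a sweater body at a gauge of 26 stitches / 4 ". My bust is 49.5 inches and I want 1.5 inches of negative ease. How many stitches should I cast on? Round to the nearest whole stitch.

Finished = 49.5 − 1.5 = 48 in.
26 / 4 = 6.5 sts per inch.
48.00 × 6.5 = 312.00 sts.

CO 312 sts.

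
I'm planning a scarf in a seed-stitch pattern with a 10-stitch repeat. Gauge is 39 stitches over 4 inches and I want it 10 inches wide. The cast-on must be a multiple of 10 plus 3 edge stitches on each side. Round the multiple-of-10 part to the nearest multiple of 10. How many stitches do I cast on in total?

39 / 4 = 9.75 sts per inch.
10 × 9.75 = 97.50 sts.
Less 6 edge sts → 91.50 for the repeat.
Nearest multiple of 10: 90.
Add back 6 edge sts → 96.

96 stitches.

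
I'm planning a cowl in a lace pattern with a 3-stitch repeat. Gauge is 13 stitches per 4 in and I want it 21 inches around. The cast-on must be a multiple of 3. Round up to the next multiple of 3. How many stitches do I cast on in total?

13 / 4 = 3.25 sts per inch.
21 × 3.25 = 68.25 sts.
Next multiple of 3: 69.

Cast on 69 stitches.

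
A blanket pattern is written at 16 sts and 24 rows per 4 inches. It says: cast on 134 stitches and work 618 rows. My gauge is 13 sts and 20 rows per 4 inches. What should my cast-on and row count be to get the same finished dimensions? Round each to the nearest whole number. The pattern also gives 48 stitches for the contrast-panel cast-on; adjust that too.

Cast on 109 stitches; work 515 rows; contrast-panel cast-on 39 stitches.

Stitches: 134 × 13/16 = 108.88 → 109.
Rows: 618 × 20/24 = 515.00 → 515.
contrast-panel cast-on: 48 × 13/16 = 39.00 → 39.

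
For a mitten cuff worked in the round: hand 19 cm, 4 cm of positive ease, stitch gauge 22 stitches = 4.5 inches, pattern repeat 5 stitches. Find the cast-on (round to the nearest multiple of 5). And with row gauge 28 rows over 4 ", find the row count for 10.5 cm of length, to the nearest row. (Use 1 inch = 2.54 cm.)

Finished = 19 + 4 = 23 cm.
23 cm × 1/2.54 = 9.06 inches.
22/4.5 = 4.889 sts per in; 9.06 × 4.889 = 44.27 sts.
Nearest multiple of 5 → 45.
10.5 cm = 4.13 inches; × 7 = 28.94 → 29 rows.

Cast on 45 stitches; work 29 rows.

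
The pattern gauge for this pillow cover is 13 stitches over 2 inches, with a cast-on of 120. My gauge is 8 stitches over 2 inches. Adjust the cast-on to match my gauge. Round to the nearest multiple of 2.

Scale factor = 8 / 13 = 0.615.
120 × 8 / 13 = 73.85 sts.
→ 74 sts.

74 stitches.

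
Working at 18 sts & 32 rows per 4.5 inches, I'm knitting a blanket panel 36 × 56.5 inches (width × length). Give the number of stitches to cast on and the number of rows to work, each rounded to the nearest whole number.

Cast on 144 stitches and work 402 rows.

Stitch gauge = 18/4.5 = 4 sts/in; 36 × 4 = 144.00 → 144 sts.
Row gauge = 32/4.5 = 7.111 rows/in; 56.5 × 7.111 = 401.78 → 402 rows.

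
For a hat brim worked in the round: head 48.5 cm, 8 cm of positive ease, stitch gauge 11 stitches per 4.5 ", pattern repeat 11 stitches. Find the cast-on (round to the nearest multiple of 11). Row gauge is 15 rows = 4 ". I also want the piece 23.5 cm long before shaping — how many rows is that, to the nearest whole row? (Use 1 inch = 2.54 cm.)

Cast on 55 stitches; work 35 rows.

Finished = 48.5 + 8 = 56.5 cm.
56.5 cm × 1/2.54 = 22.24 inches.
11/4.5 = 2.444 sts per in; 22.24 × 2.444 = 54.37 sts.
Nearest multiple of 11 → 55.
23.5 cm = 9.25 inches; × 3.75 = 34.69 → 35 rows.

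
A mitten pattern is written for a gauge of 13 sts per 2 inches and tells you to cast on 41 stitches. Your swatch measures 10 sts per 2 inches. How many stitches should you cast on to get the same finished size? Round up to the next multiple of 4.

Cast on 32 stitches.

Scale factor = 10 / 13 = 0.769.
41 × 10 / 13 = 31.54 sts.
→ 32 sts.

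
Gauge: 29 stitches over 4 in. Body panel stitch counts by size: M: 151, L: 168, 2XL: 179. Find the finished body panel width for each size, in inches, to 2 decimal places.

29/4 = 7.25 sts per in.
M: 151 / 7.25 = 20.828 → 20.83 in.
L: 168 / 7.25 = 23.172 → 23.17 in.
2XL: 179 / 7.25 = 24.690 → 24.69 in.

M 20.83 inches; L 23.17 inches; 2XL 24.69 inches.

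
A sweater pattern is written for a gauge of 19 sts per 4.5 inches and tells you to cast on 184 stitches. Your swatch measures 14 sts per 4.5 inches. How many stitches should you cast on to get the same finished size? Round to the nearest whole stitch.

CO 136 sts.

Scale factor = 14 / 19 = 0.737.
184 × 14 / 19 = 135.58 sts.
→ 136 sts.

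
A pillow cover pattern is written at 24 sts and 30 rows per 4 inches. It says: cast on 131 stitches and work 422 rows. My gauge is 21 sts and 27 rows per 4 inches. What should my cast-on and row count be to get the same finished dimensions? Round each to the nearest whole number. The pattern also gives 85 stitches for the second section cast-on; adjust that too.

Stitches: 131 × 21/24 = 114.62 → 115.
Rows: 422 × 27/30 = 379.80 → 380.
second section cast-on: 85 × 21/24 = 74.38 → 74.

Cast on 115 stitches; work 380 rows; second section cast-on 74 stitches.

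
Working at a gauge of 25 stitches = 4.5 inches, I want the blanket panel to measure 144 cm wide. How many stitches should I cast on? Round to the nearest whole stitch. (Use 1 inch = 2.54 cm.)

315 stitches.

144 cm = 56.69 in.
25 stitches / 4.5 in = 5.556 stitches per inch.
56.69 × 5.556 = 314.96 stitches.
Round to nearest → 315.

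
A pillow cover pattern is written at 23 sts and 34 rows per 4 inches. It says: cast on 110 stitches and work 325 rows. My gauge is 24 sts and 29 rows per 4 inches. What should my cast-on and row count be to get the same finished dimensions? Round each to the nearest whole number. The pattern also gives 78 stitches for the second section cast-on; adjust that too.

Cast on 115 stitches; work 277 rows; second section cast-on 81 stitches.

Stitches: 110 × 24/23 = 114.78 → 115.
Rows: 325 × 29/34 = 277.21 → 277.
second section cast-on: 78 × 24/23 = 81.39 → 81.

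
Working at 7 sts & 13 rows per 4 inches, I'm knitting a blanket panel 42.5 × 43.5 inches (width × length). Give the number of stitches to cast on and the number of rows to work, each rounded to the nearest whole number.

Stitch gauge = 7/4 = 1.75 sts/in; 42.5 × 1.75 = 74.38 → 74 sts.
Row gauge = 13/4 = 3.25 rows/in; 43.5 × 3.25 = 141.38 → 141 rows.

Cast on 74 stitches and work 141 rows.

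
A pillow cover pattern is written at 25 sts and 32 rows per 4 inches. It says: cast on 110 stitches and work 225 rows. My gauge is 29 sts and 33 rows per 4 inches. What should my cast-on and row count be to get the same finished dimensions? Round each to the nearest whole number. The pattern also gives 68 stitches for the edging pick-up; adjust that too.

Stitches: 110 × 29/25 = 127.60 → 128.
Rows: 225 × 33/32 = 232.03 → 232.
edging pick-up: 68 × 29/25 = 78.88 → 79.

Cast on 128 stitches; work 232 rows; edging pick-up 79 stitches.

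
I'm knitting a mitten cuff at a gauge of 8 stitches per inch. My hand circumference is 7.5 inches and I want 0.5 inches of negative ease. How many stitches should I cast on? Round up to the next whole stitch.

Finished = 7.5 − 0.5 = 7 in.
8 / 1 = 8 sts per inch.
7.00 × 8 = 56.00 sts.

56 stitches.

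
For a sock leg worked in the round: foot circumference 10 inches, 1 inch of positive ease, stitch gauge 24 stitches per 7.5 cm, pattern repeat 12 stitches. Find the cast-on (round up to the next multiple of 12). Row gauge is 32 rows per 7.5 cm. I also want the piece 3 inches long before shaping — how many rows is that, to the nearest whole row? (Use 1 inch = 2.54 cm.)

Finished = 10 + 1 = 11 inches.
11 inches × 2.54 = 27.94 cm.
24/7.5 = 3.2 sts per cm; 27.94 × 3.2 = 89.41 sts.
Next multiple of 12 → 96.
3 inches = 7.62 cm; × 4.267 = 32.51 → 33 rows.

Cast on 96 stitches; work 33 rows.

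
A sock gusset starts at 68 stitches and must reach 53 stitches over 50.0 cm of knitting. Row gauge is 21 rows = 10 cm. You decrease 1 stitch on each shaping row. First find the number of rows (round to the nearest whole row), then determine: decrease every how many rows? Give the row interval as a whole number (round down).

Decrease every 7th row.

Rows = 50.0 × 2.1 = 105.0 → 105 rows.
Stitches to remove: 15 → 15 shaping rows (at 1 st each).
105 / 15 = 7.00 → every 7 rows.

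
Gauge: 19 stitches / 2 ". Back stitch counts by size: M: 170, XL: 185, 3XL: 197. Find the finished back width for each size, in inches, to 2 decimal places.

M 17.89 inches; XL 19.47 inches; 3XL 20.74 inches.

19/2 = 9.5 sts per in.
M: 170 / 9.5 = 17.895 → 17.89 in.
XL: 185 / 9.5 = 19.474 → 19.47 in.
3XL: 197 / 9.5 = 20.737 → 20.74 in.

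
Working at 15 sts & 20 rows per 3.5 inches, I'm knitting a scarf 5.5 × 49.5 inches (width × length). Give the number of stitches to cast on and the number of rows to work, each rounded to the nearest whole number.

Stitch gauge = 15/3.5 = 4.286 sts/in; 5.5 × 4.286 = 23.57 → 24 sts.
Row gauge = 20/3.5 = 5.714 rows/in; 49.5 × 5.714 = 282.86 → 283 rows.

Cast on 24 stitches and work 283 rows.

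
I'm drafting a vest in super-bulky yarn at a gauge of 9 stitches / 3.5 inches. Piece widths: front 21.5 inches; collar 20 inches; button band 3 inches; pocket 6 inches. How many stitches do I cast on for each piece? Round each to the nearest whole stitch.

front 55; collar 51; button band 8; pocket 15.

Rate = 9/3.5 = 2.571 sts per in.
front: 21.5 × 2.571 = 55.29 → 55.
collar: 20 × 2.571 = 51.43 → 51.
button band: 3 × 2.571 = 7.71 → 8.
pocket: 6 × 2.571 = 15.43 → 15.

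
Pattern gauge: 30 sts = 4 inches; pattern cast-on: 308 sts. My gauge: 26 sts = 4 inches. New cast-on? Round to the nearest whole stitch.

CO 267 sts.

Scale factor = 26 / 30 = 0.867.
308 × 26 / 30 = 266.93 sts.
→ 267 sts.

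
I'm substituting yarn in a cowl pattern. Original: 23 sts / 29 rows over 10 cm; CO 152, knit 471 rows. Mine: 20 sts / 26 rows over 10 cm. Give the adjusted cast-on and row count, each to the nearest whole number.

Stitches: 152 × 20/23 = 132.17 → 132.
Rows: 471 × 26/29 = 422.28 → 422.

Cast on 132 stitches; work 422 rows.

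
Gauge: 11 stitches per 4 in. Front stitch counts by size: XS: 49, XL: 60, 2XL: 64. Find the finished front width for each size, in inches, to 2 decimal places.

11/4 = 2.75 sts per in.
XS: 49 / 2.75 = 17.818 → 17.82 in.
XL: 60 / 2.75 = 21.818 → 21.82 in.
2XL: 64 / 2.75 = 23.273 → 23.27 in.

XS 17.82 inches; XL 21.82 inches; 2XL 23.27 inches.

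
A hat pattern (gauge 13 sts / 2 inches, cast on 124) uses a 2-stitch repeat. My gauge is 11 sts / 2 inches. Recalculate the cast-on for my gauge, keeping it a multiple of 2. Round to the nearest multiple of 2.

104 stitches.

124 × 11 / 13 = 104.92.
Nearest multiple of 2: 104.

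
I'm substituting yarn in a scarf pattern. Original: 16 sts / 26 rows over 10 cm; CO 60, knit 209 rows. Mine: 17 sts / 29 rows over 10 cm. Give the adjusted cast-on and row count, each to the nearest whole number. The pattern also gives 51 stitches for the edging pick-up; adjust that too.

Stitches: 60 × 17/16 = 63.75 → 64.
Rows: 209 × 29/26 = 233.12 → 233.
edging pick-up: 51 × 17/16 = 54.19 → 54.

Cast on 64 stitches; work 233 rows; edging pick-up 54 stitches.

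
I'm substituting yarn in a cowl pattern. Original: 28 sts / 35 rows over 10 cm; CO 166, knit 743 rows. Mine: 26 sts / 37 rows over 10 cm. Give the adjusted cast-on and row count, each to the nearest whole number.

Stitches: 166 × 26/28 = 154.14 → 154.
Rows: 743 × 37/35 = 785.46 → 785.

Cast on 154 stitches; work 785 rows.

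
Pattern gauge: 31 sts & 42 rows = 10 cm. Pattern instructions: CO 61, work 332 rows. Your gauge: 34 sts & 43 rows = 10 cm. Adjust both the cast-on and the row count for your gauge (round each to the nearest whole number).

Cast on 67 stitches; work 340 rows.

Stitches: 61 × 34/31 = 66.90 → 67.
Rows: 332 × 43/42 = 339.90 → 340.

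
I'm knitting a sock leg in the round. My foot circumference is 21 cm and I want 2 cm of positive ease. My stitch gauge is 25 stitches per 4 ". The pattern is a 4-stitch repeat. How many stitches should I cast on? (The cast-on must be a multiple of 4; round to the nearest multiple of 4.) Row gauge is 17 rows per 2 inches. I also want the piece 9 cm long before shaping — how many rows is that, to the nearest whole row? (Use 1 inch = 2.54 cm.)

Cast on 56 stitches; work 30 rows.

Finished = 21 + 2 = 23 cm.
23 cm × 1/2.54 = 9.06 inches.
25/4 = 6.25 sts per in; 9.06 × 6.25 = 56.59 sts.
Nearest multiple of 4 → 56.
9 cm = 3.54 inches; × 8.5 = 30.12 → 30 rows.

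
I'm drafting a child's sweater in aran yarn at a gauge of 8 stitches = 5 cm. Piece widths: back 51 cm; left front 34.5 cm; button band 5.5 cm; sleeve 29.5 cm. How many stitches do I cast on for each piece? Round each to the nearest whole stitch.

Rate = 8/5 = 1.6 sts per cm.
back: 51 × 1.6 = 81.60 → 82.
left front: 34.5 × 1.6 = 55.20 → 55.
button band: 5.5 × 1.6 = 8.80 → 9.
sleeve: 29.5 × 1.6 = 47.20 → 47.

back 82; left front 55; button band 9; sleeve 47.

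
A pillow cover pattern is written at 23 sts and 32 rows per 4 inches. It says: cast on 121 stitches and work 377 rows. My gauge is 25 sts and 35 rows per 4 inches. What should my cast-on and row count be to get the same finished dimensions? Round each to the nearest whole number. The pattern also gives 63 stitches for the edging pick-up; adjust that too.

Stitches: 121 × 25/23 = 131.52 → 132.
Rows: 377 × 35/32 = 412.34 → 412.
edging pick-up: 63 × 25/23 = 68.48 → 68.

Cast on 132 stitches; work 412 rows; edging pick-up 68 stitches.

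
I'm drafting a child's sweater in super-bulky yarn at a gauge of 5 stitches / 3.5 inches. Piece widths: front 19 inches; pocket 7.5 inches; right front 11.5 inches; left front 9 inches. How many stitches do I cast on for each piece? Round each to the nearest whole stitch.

Rate = 5/3.5 = 1.429 sts per in.
front: 19 × 1.429 = 27.14 → 27.
pocket: 7.5 × 1.429 = 10.71 → 11.
right front: 11.5 × 1.429 = 16.43 → 16.
left front: 9 × 1.429 = 12.86 → 13.

front 27; pocket 11; right front 16; left front 13.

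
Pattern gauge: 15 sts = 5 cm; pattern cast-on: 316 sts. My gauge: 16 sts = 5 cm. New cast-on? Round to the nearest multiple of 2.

Scale factor = 16 / 15 = 1.067.
316 × 16 / 15 = 337.07 sts.
→ 338 sts.

Cast on 338 stitches.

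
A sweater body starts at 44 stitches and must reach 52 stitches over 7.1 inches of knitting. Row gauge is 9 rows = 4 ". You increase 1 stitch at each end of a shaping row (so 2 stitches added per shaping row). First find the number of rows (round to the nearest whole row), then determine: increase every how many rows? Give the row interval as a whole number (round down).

Increase every 4th row.

Rows = 7.1 × 2.25 = 16.0 → 16 rows.
Stitches to add: 8 → 4 shaping rows (at 2 st each).
16 / 4 = 4.00 → every 4 rows.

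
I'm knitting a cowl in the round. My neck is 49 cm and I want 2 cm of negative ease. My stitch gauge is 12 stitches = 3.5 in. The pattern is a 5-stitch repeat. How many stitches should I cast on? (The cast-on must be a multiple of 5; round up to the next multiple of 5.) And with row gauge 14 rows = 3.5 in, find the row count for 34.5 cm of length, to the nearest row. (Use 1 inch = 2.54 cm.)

Finished = 49 − 2 = 47 cm.
47 cm × 1/2.54 = 18.50 inches.
12/3.5 = 3.429 sts per in; 18.50 × 3.429 = 63.44 sts.
Next multiple of 5 → 65.
34.5 cm = 13.58 inches; × 4 = 54.33 → 54 rows.

Cast on 65 stitches; work 54 rows.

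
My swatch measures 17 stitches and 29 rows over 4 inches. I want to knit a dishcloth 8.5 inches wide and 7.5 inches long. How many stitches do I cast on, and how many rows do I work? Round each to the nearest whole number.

Cast on 36 stitches and work 54 rows.

Stitch gauge = 17/4 = 4.25 sts/in; 8.5 × 4.25 = 36.12 → 36 sts.
Row gauge = 29/4 = 7.25 rows/in; 7.5 × 7.25 = 54.38 → 54 rows.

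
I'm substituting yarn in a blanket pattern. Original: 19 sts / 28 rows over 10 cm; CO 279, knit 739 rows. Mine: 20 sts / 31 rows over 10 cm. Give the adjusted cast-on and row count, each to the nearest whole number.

Stitches: 279 × 20/19 = 293.68 → 294.
Rows: 739 × 31/28 = 818.18 → 818.

Cast on 294 stitches; work 818 rows.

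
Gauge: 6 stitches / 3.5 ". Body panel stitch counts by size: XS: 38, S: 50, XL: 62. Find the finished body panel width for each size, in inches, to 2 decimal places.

6/3.5 = 1.714 sts per in.
XS: 38 / 1.714 = 22.167 → 22.17 in.
S: 50 / 1.714 = 29.167 → 29.17 in.
XL: 62 / 1.714 = 36.167 → 36.17 in.

XS 22.17 inches; S 29.17 inches; XL 36.17 inches.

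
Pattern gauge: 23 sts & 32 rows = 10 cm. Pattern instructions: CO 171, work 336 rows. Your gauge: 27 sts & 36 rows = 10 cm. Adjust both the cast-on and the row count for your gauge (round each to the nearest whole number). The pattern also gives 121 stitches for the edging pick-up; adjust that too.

Stitches: 171 × 27/23 = 200.74 → 201.
Rows: 336 × 36/32 = 378.00 → 378.
edging pick-up: 121 × 27/23 = 142.04 → 142.

Cast on 201 stitches; work 378 rows; edging pick-up 142 stitches.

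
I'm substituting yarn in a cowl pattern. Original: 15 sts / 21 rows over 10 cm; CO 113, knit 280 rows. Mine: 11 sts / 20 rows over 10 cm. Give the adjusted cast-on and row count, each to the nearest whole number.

Cast on 83 stitches; work 267 rows.

Stitches: 113 × 11/15 = 82.87 → 83.
Rows: 280 × 20/21 = 266.67 → 267.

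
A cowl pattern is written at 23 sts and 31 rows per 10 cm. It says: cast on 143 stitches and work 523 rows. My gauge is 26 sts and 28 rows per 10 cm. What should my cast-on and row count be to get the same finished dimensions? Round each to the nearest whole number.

Cast on 162 stitches; work 472 rows.

Stitches: 143 × 26/23 = 161.65 → 162.
Rows: 523 × 28/31 = 472.39 → 472.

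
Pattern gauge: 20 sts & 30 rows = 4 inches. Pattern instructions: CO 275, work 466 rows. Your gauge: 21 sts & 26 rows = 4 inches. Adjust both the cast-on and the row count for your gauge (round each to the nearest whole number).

Cast on 289 stitches; work 404 rows.

Stitches: 275 × 21/20 = 288.75 → 289.
Rows: 466 × 26/30 = 403.87 → 404.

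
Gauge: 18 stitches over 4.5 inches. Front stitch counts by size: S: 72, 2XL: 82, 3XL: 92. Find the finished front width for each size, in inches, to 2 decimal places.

S 18.00 inches; 2XL 20.50 inches; 3XL 23.00 inches.

18/4.5 = 4 sts per in.
S: 72 / 4 = 18.000 → 18.00 in.
2XL: 82 / 4 = 20.500 → 20.50 in.
3XL: 92 / 4 = 23.000 → 23.00 in.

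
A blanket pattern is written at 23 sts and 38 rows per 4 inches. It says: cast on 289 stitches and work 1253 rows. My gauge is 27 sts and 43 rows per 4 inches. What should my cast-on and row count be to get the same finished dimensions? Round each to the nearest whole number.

Stitches: 289 × 27/23 = 339.26 → 339.
Rows: 1253 × 43/38 = 1417.87 → 1418.

Cast on 339 stitches; work 1418 rows.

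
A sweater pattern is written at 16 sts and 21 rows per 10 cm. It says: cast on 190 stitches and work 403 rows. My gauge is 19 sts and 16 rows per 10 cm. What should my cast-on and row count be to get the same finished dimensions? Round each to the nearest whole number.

Cast on 226 stitches; work 307 rows.

Stitches: 190 × 19/16 = 225.62 → 226.
Rows: 403 × 16/21 = 307.05 → 307.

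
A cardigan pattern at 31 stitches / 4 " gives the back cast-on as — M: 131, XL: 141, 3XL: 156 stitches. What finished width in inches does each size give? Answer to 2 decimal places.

31/4 = 7.75 sts per in.
M: 131 / 7.75 = 16.903 → 16.90 in.
XL: 141 / 7.75 = 18.194 → 18.19 in.
3XL: 156 / 7.75 = 20.129 → 20.13 in.

M 16.90 inches; XL 18.19 inches; 3XL 20.13 inches.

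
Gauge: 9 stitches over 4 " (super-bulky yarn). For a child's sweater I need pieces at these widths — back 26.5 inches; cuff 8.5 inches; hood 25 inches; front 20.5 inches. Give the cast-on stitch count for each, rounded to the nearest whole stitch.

back 60; cuff 19; hood 56; front 46.

Rate = 9/4 = 2.25 sts per in.
back: 26.5 × 2.25 = 59.62 → 60.
cuff: 8.5 × 2.25 = 19.12 → 19.
hood: 25 × 2.25 = 56.25 → 56.
front: 20.5 × 2.25 = 46.12 → 46.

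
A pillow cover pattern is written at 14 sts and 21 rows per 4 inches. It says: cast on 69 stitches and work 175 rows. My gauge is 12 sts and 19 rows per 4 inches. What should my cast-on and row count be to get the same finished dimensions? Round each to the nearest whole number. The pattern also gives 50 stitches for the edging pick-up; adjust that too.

Stitches: 69 × 12/14 = 59.14 → 59.
Rows: 175 × 19/21 = 158.33 → 158.
edging pick-up: 50 × 12/14 = 42.86 → 43.

Cast on 59 stitches; work 158 rows; edging pick-up 43 stitches.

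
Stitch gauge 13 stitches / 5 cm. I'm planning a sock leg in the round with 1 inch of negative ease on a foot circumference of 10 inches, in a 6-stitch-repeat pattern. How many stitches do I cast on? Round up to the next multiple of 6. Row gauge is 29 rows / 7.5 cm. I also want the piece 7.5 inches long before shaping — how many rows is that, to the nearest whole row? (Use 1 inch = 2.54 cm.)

Finished = 10 − 1 = 9 inches.
9 inches × 2.54 = 22.86 cm.
13/5 = 2.6 sts per cm; 22.86 × 2.6 = 59.44 sts.
Next multiple of 6 → 60.
7.5 inches = 19.05 cm; × 3.867 = 73.66 → 74 rows.

Cast on 60 stitches; work 74 rows.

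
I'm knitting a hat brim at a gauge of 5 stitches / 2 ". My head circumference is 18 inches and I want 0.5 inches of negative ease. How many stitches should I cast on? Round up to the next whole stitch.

44 stitches.

Finished = 18 − 0.5 = 17.5 in.
5 / 2 = 2.5 sts per inch.
17.50 × 2.5 = 43.75 sts.
→ 44 sts.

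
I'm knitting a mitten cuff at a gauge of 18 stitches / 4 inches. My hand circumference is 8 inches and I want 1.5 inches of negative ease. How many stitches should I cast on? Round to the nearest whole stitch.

Finished = 8 − 1.5 = 6.5 in.
18 / 4 = 4.5 sts per inch.
6.50 × 4.5 = 29.25 sts.
→ 29 sts.

29 stitches.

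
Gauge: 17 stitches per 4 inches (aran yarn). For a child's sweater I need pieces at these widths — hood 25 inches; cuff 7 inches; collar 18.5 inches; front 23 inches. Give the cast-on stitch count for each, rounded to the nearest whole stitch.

hood 106; cuff 30; collar 79; front 98.

Rate = 17/4 = 4.25 sts per in.
hood: 25 × 4.25 = 106.25 → 106.
cuff: 7 × 4.25 = 29.75 → 30.
collar: 18.5 × 4.25 = 78.62 → 79.
front: 23 × 4.25 = 97.75 → 98.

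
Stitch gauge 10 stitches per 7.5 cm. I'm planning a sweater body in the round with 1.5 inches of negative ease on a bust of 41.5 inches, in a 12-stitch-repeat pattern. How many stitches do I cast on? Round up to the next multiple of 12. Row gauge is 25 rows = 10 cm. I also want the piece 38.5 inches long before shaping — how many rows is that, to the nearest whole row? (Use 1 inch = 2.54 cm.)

Cast on 144 stitches; work 244 rows.

Finished = 41.5 − 1.5 = 40 inches.
40 inches × 2.54 = 101.60 cm.
10/7.5 = 1.333 sts per cm; 101.60 × 1.333 = 135.47 sts.
Next multiple of 12 → 144.
38.5 inches = 97.79 cm; × 2.5 = 244.47 → 244 rows.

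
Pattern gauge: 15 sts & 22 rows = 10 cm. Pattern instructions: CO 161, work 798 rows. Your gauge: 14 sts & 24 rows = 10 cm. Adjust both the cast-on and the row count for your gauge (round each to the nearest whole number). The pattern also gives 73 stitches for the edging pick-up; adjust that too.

Stitches: 161 × 14/15 = 150.27 → 150.
Rows: 798 × 24/22 = 870.55 → 871.
edging pick-up: 73 × 14/15 = 68.13 → 68.

Cast on 150 stitches; work 871 rows; edging pick-up 68 stitches.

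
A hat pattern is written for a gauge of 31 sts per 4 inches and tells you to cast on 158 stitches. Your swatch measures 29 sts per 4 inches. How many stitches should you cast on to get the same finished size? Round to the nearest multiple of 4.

148 stitches.

Scale factor = 29 / 31 = 0.935.
158 × 29 / 31 = 147.81 sts.
→ 148 sts.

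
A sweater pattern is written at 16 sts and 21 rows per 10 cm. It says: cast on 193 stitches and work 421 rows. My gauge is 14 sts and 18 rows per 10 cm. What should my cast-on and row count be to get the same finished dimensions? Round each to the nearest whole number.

Cast on 169 stitches; work 361 rows.

Stitches: 193 × 14/16 = 168.88 → 169.
Rows: 421 × 18/21 = 360.86 → 361.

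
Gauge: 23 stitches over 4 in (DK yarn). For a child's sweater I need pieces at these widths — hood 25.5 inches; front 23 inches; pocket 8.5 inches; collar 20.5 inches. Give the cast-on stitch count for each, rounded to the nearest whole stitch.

hood 147; front 132; pocket 49; collar 118.

Rate = 23/4 = 5.75 sts per in.
hood: 25.5 × 5.75 = 146.62 → 147.
front: 23 × 5.75 = 132.25 → 132.
pocket: 8.5 × 5.75 = 48.88 → 49.
collar: 20.5 × 5.75 = 117.88 → 118.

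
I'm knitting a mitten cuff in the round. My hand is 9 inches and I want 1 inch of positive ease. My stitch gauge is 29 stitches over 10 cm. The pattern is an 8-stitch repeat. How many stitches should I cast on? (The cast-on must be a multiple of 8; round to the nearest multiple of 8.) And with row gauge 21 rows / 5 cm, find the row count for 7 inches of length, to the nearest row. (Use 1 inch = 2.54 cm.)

Cast on 72 stitches; work 75 rows.

Finished = 9 + 1 = 10 inches.
10 inches × 2.54 = 25.40 cm.
29/10 = 2.9 sts per cm; 25.40 × 2.9 = 73.66 sts.
Nearest multiple of 8 → 72.
7 inches = 17.78 cm; × 4.2 = 74.68 → 75 rows.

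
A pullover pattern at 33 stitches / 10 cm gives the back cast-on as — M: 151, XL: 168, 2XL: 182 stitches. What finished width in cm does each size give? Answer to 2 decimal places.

M 45.76 cm; XL 50.91 cm; 2XL 55.15 cm.

33/10 = 3.3 sts per cm.
M: 151 / 3.3 = 45.758 → 45.76 cm.
XL: 168 / 3.3 = 50.909 → 50.91 cm.
2XL: 182 / 3.3 = 55.152 → 55.15 cm.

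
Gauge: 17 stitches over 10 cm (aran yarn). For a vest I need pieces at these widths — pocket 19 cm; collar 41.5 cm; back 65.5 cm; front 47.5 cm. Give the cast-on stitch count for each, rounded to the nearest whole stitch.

Rate = 17/10 = 1.7 sts per cm.
pocket: 19 × 1.7 = 32.30 → 32.
collar: 41.5 × 1.7 = 70.55 → 71.
back: 65.5 × 1.7 = 111.35 → 111.
front: 47.5 × 1.7 = 80.75 → 81.

pocket 32; collar 71; back 111; front 81.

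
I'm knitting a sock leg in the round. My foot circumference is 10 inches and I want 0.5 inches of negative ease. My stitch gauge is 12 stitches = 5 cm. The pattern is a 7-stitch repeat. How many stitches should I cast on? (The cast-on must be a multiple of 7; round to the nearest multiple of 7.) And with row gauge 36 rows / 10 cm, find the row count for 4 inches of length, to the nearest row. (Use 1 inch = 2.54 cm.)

Cast on 56 stitches; work 37 rows.

Finished = 10 − 0.5 = 9.5 inches.
9.5 inches × 2.54 = 24.13 cm.
12/5 = 2.4 sts per cm; 24.13 × 2.4 = 57.91 sts.
Nearest multiple of 7 → 56.
4 inches = 10.16 cm; × 3.6 = 36.58 → 37 rows.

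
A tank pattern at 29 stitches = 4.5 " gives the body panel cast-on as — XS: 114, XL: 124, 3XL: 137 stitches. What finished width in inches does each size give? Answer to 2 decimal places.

29/4.5 = 6.444 sts per in.
XS: 114 / 6.444 = 17.690 → 17.69 in.
XL: 124 / 6.444 = 19.241 → 19.24 in.
3XL: 137 / 6.444 = 21.259 → 21.26 in.

XS 17.69 inches; XL 19.24 inches; 3XL 21.26 inches.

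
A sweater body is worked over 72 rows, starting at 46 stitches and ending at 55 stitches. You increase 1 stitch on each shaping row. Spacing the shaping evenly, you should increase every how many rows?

Stitches to add: |55 − 46| = 9.
Shaping rows needed: 9 / 1 = 9.
72 rows / 9 = every 8 rows.

Increase every 8th row.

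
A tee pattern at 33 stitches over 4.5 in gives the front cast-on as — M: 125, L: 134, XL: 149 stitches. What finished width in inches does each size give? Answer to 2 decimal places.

33/4.5 = 7.333 sts per in.
M: 125 / 7.333 = 17.045 → 17.05 in.
L: 134 / 7.333 = 18.273 → 18.27 in.
XL: 149 / 7.333 = 20.318 → 20.32 in.

M 17.05 inches; L 18.27 inches; XL 20.32 inches.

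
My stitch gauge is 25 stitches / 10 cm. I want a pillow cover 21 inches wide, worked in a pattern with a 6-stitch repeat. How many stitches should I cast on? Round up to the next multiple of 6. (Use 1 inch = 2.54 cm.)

21 in = 21 × 2.54 = 53.34 cm.
25 / 10 = 2.5 sts/cm.
53.34 × 2.5 = 133.35 sts.
→ 138.

138 stitches.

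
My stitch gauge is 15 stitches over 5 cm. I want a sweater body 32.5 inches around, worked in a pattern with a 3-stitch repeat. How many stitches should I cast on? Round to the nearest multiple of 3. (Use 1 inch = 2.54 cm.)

249 stitches.

32.5 in = 32.5 × 2.54 = 82.55 cm.
15 / 5 = 3 sts/cm.
82.55 × 3 = 247.65 sts.
→ 249.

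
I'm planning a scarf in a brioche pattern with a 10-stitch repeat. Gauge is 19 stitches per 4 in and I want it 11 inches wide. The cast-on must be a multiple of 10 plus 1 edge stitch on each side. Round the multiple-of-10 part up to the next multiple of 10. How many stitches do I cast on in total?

Cast on 62 stitches.

19 / 4 = 4.75 sts per inch.
11 × 4.75 = 52.25 sts.
Less 2 edge sts → 50.25 for the repeat.
Next multiple of 10: 60.
Add back 2 edge sts → 62.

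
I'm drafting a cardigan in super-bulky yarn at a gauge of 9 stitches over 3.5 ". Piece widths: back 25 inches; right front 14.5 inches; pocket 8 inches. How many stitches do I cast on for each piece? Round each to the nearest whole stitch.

back 64; right front 37; pocket 21.

Rate = 9/3.5 = 2.571 sts per in.
back: 25 × 2.571 = 64.29 → 64.
right front: 14.5 × 2.571 = 37.29 → 37.
pocket: 8 × 2.571 = 20.57 → 21.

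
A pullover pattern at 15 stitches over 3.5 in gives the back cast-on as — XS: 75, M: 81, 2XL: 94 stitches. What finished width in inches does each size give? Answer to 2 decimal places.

15/3.5 = 4.286 sts per in.
XS: 75 / 4.286 = 17.500 → 17.50 in.
M: 81 / 4.286 = 18.900 → 18.90 in.
2XL: 94 / 4.286 = 21.933 → 21.93 in.

XS 17.50 inches; M 18.90 inches; 2XL 21.93 inches.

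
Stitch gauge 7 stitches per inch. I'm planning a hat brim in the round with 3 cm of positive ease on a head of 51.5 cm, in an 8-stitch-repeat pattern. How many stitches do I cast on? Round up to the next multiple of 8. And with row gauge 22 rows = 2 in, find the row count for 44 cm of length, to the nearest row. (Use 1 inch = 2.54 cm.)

Finished = 51.5 + 3 = 54.5 cm.
54.5 cm × 1/2.54 = 21.46 inches.
7/1 = 7 sts per in; 21.46 × 7 = 150.20 sts.
Next multiple of 8 → 152.
44 cm = 17.32 inches; × 11 = 190.55 → 191 rows.

Cast on 152 stitches; work 191 rows.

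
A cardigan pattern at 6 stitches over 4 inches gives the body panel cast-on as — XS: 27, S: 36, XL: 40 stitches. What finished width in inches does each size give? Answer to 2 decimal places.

6/4 = 1.5 sts per in.
XS: 27 / 1.5 = 18.000 → 18.00 in.
S: 36 / 1.5 = 24.000 → 24.00 in.
XL: 40 / 1.5 = 26.667 → 26.67 in.

XS 18.00 inches; S 24.00 inches; XL 26.67 inches.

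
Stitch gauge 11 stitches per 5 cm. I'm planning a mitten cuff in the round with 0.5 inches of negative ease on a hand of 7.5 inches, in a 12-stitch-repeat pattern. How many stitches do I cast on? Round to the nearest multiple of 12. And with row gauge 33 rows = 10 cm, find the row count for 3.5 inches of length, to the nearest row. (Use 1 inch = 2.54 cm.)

Cast on 36 stitches; work 29 rows.

Finished = 7.5 − 0.5 = 7 inches.
7 inches × 2.54 = 17.78 cm.
11/5 = 2.2 sts per cm; 17.78 × 2.2 = 39.12 sts.
Nearest multiple of 12 → 36.
3.5 inches = 8.89 cm; × 3.3 = 29.34 → 29 rows.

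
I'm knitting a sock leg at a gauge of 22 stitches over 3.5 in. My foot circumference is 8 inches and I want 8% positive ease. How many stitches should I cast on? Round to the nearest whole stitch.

Cast on 54 stitches.

Finished = 8 × 1.08 = 8.64 in.
22 / 3.5 = 6.286 sts per inch.
8.64 × 6.286 = 54.31 sts.
→ 54 sts.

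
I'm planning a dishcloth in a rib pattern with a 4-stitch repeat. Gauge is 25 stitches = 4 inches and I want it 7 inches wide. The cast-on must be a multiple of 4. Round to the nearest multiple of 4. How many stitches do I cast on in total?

CO 44 sts.

25 / 4 = 6.25 sts per inch.
7 × 6.25 = 43.75 sts.
Nearest multiple of 4: 44.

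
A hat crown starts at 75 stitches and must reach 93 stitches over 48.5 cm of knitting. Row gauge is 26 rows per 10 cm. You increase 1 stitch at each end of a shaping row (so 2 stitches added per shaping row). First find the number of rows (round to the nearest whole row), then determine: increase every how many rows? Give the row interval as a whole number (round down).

Increase every 14th row.

Rows = 48.5 × 2.6 = 126.1 → 126 rows.
Stitches to add: 18 → 9 shaping rows (at 2 st each).
126 / 9 = 14.00 → every 14 rows.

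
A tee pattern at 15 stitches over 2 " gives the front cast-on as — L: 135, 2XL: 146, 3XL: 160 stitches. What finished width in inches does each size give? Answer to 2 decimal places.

15/2 = 7.5 sts per in.
L: 135 / 7.5 = 18.000 → 18.00 in.
2XL: 146 / 7.5 = 19.467 → 19.47 in.
3XL: 160 / 7.5 = 21.333 → 21.33 in.

L 18.00 inches; 2XL 19.47 inches; 3XL 21.33 inches.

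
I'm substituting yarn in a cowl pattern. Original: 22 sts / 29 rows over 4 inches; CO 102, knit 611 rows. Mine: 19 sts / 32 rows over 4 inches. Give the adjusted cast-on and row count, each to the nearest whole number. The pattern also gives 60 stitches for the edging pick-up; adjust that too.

Cast on 88 stitches; work 674 rows; edging pick-up 52 stitches.

Stitches: 102 × 19/22 = 88.09 → 88.
Rows: 611 × 32/29 = 674.21 → 674.
edging pick-up: 60 × 19/22 = 51.82 → 52.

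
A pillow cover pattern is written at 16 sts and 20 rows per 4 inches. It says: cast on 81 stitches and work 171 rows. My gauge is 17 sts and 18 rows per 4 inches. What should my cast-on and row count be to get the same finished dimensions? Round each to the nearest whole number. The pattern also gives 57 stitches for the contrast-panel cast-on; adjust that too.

Stitches: 81 × 17/16 = 86.06 → 86.
Rows: 171 × 18/20 = 153.90 → 154.
contrast-panel cast-on: 57 × 17/16 = 60.56 → 61.

Cast on 86 stitches; work 154 rows; contrast-panel cast-on 61 stitches.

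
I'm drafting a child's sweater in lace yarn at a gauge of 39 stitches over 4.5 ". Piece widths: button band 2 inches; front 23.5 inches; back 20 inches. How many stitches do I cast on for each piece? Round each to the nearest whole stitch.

button band 17; front 204; back 173.

Rate = 39/4.5 = 8.667 sts per in.
button band: 2 × 8.667 = 17.33 → 17.
front: 23.5 × 8.667 = 203.67 → 204.
back: 20 × 8.667 = 173.33 → 173.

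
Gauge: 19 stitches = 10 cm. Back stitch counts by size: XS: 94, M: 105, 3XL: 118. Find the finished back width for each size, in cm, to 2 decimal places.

19/10 = 1.9 sts per cm.
XS: 94 / 1.9 = 49.474 → 49.47 cm.
M: 105 / 1.9 = 55.263 → 55.26 cm.
3XL: 118 / 1.9 = 62.105 → 62.11 cm.

XS 49.47 cm; M 55.26 cm; 3XL 62.11 cm.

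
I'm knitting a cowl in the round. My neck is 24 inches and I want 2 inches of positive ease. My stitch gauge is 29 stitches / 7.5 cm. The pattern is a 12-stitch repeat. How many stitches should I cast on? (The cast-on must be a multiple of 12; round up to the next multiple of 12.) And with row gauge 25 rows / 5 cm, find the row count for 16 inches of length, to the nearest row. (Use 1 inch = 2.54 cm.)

Finished = 24 + 2 = 26 inches.
26 inches × 2.54 = 66.04 cm.
29/7.5 = 3.867 sts per cm; 66.04 × 3.867 = 255.35 sts.
Next multiple of 12 → 264.
16 inches = 40.64 cm; × 5 = 203.20 → 203 rows.

Cast on 264 stitches; work 203 rows.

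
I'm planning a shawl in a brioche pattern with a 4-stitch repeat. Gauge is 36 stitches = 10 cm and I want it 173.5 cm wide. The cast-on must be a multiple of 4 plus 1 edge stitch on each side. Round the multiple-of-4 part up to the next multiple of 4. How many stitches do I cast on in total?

Cast on 626 stitches.

36 / 10 = 3.6 sts per cm.
173.5 × 3.6 = 624.60 sts.
Less 2 edge sts → 622.60 for the repeat.
Next multiple of 4: 624.
Add back 2 edge sts → 626.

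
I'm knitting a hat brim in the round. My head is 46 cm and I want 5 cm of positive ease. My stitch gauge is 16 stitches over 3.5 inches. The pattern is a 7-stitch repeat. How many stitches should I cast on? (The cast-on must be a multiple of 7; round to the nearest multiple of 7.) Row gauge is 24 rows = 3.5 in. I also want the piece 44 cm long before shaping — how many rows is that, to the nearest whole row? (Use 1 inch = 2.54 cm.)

Finished = 46 + 5 = 51 cm.
51 cm × 1/2.54 = 20.08 inches.
16/3.5 = 4.571 sts per in; 20.08 × 4.571 = 91.79 sts.
Nearest multiple of 7 → 91.
44 cm = 17.32 inches; × 6.857 = 118.79 → 119 rows.

Cast on 91 stitches; work 119 rows.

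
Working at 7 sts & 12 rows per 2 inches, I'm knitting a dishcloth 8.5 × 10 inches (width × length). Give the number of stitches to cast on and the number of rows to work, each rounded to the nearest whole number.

Stitch gauge = 7/2 = 3.5 sts/in; 8.5 × 3.5 = 29.75 → 30 sts.
Row gauge = 12/2 = 6 rows/in; 10 × 6 = 60.00 → 60 rows.

Cast on 30 stitches and work 60 rows.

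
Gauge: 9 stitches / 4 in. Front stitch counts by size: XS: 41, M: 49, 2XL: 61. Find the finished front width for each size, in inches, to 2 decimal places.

XS 18.22 inches; M 21.78 inches; 2XL 27.11 inches.

9/4 = 2.25 sts per in.
XS: 41 / 2.25 = 18.222 → 18.22 in.
M: 49 / 2.25 = 21.778 → 21.78 in.
2XL: 61 / 2.25 = 27.111 → 27.11 in.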